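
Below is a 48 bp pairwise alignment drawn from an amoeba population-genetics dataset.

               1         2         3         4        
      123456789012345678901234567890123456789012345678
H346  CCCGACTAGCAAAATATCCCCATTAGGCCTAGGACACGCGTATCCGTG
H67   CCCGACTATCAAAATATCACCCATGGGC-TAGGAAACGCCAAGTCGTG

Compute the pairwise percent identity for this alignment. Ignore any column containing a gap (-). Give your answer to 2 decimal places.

Excluding the 1 gap column leaves 47 comparable sites.
The sequences differ at positions 9 (G/T), 19 (C/A), 22 (A/C), 23 (T/A), 25 (A/G), 35 (C/A), 40 (G/C), 41 (T/A), 43 (T/G), 44 (C/T).
37 of the 47 comparable sites match, so the percent identity is 37/47 × 100 = 78.72%.

78.72%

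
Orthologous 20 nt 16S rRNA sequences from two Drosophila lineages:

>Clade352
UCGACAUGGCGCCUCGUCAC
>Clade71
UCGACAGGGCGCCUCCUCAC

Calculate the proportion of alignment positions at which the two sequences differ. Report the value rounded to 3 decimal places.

0.100

Mismatches occur at site 7 (U→G), site 16 (G→C).
There are 2 differences over 20 sites, so p = 2/20 = 0.100.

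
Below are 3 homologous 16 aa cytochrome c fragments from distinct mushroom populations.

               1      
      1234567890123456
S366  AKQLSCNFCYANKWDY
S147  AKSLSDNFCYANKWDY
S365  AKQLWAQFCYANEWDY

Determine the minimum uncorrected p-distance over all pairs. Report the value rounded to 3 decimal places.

0.125

Pairwise Hamming distances:
  S366 vs S147: 2
  S366 vs S365: 4
  S147 vs S365: 5
The smallest is 2 mismatches, between S366 and S147; p = 2/16 = 0.125.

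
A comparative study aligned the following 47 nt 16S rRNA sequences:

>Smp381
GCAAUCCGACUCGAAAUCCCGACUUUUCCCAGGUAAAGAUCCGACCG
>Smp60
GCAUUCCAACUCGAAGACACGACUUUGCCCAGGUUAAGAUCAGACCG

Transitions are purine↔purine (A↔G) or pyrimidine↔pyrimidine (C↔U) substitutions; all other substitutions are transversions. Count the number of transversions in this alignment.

6

The sequences differ at positions 4 (A/U, transversion), 8 (G/A, transition), 16 (A/G, transition), 17 (U/A, transversion), 19 (C/A, transversion), 27 (U/G, transversion), 35 (A/U, transversion), 42 (C/A, transversion).
Of the 8 differences, 2 transitions and 6 transversions, so the answer is 6.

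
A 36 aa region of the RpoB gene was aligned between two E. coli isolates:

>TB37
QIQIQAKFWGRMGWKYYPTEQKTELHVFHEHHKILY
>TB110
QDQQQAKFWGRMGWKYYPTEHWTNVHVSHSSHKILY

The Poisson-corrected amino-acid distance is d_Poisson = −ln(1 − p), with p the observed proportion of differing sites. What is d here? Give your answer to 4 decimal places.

0.2877

Differing sites — 2:I/D; 4:I/Q; 21:Q/H; 22:K/W; 24:E/N; 25:L/V; 28:F/S; 30:E/S; 31:H/S.
p = 9/36 = 0.250000.
d = −ln(1 − 0.250000) = −ln(0.750000) = 0.2877.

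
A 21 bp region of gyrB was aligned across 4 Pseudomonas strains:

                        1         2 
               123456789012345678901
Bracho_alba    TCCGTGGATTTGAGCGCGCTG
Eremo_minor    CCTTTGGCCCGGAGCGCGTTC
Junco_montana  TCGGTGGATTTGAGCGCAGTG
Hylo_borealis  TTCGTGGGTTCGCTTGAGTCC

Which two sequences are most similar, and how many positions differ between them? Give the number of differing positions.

3

Pairwise Hamming distances:
  Bracho_alba vs Eremo_minor: 9
  Bracho_alba vs Junco_montana: 3
  Bracho_alba vs Hylo_borealis: 10
  Eremo_minor vs Junco_montana: 10
  Eremo_minor vs Hylo_borealis: 13
  Junco_montana vs Hylo_borealis: 12
The smallest is 3, between Bracho_alba and Junco_montana.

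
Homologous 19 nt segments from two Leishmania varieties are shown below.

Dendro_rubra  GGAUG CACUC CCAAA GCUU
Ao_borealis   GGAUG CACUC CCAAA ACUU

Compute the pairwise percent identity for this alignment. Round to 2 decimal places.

94.74%

Differing sites — 16:G/A.
18 of the 19 sites match, so the percent identity is 18/19 × 100 = 94.74%.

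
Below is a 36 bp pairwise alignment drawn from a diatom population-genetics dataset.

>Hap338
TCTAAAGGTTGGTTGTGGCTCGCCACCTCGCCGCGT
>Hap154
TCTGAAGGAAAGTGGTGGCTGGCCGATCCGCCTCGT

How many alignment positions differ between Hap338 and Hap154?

11

Differing sites — 4:A/G; 9:T/A; 10:T/A; 11:G/A; 14:T/G; 21:C/G; 25:A/G; 26:C/A; 27:C/T; 28:T/C; 33:G/T.
That gives 11 mismatches out of 36 aligned sites, so the Hamming distance is 11.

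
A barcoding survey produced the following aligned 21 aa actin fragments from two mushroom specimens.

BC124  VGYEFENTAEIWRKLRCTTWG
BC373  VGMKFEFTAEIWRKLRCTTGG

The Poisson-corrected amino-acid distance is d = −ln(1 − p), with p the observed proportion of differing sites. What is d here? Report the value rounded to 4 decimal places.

0.2113

Differing sites — 3:Y/M; 4:E/K; 7:N/F; 20:W/G.
p = 4/21 = 0.190476.
d = −ln(1 − 0.190476) = −ln(0.809524) = 0.2113.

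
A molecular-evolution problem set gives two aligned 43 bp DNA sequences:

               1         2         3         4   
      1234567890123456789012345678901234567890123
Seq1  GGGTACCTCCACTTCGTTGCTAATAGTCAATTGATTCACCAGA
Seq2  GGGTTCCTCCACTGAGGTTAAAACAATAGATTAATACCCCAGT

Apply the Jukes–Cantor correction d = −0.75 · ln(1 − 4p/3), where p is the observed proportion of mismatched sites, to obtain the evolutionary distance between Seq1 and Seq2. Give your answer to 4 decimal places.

0.4693

The sequences differ at positions 5 (A/T), 14 (T/G), 15 (C/A), 17 (T/G), 19 (G/T), 20 (C/A), 21 (T/A), 24 (T/C), 26 (G/A), 28 (C/A), 29 (A/G), 33 (G/A), 36 (T/A), 38 (A/C), 43 (A/T).
p = 15/43 = 0.348837.
d = −0.75 · ln(1 − (4/3)·0.348837) = −0.75 · ln(0.534884) = −0.75 · (-0.625705) = 0.4693.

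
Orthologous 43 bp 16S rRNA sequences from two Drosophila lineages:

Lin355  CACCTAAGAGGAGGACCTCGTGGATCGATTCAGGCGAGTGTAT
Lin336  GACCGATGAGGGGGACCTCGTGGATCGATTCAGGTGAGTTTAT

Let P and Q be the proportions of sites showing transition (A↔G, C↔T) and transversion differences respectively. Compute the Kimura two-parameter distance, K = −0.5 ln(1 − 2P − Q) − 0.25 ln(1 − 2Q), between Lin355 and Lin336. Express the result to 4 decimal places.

0.1544

Mismatches occur at site 1 (C→G, transversion), site 5 (T→G, transversion), site 7 (A→T, transversion), site 12 (A→G, transition), site 35 (C→T, transition), site 40 (G→T, transversion).
Of the 6 differences, 2 transitions and 4 transversions over 43 sites: P = 2/43 = 0.046512, Q = 4/43 = 0.093023.
d = −0.5·ln(0.813953) − 0.25·ln(0.813954) = −0.5·(-0.205853) − 0.25·(-0.205851) = 0.1544.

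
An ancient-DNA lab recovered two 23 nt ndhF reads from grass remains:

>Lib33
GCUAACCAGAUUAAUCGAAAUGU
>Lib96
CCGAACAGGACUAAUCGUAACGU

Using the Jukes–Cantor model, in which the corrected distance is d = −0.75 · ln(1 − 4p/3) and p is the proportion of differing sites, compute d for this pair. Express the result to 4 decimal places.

0.3904

The sequences differ at positions 1 (G/C), 3 (U/G), 7 (C/A), 8 (A/G), 11 (U/C), 18 (A/U), 21 (U/C).
p = 7/23 = 0.304348.
d = −0.75 · ln(1 − (4/3)·0.304348) = −0.75 · ln(0.594203) = −0.75 · (-0.520534) = 0.3904.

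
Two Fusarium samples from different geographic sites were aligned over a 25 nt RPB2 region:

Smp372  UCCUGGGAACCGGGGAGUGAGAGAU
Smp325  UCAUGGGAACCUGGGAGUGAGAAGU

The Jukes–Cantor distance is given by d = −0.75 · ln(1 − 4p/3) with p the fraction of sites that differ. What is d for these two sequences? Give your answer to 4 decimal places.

The sequences differ at positions 3 (C/A), 12 (G/U), 23 (G/A), 24 (A/G).
p = 4/25 = 0.160000.
d = −0.75 · ln(1 − (4/3)·0.160000) = −0.75 · ln(0.786667) = −0.75 · (-0.239950) = 0.1800.

0.1800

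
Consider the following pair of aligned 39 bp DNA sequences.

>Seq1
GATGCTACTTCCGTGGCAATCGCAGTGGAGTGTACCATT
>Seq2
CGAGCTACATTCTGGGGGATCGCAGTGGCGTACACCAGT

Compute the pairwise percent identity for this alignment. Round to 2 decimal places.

Mismatches occur at site 1 (G/C), site 2 (A/G), site 3 (T/A), site 9 (T/A), site 11 (C/T), site 13 (G/T), site 14 (T/G), site 17 (C/G), site 18 (A/G), site 29 (A/C), site 32 (G/A), site 33 (T/C), site 38 (T/G).
26 of the 39 sites match, so the percent identity is 26/39 × 100 = 66.67%.

66.67%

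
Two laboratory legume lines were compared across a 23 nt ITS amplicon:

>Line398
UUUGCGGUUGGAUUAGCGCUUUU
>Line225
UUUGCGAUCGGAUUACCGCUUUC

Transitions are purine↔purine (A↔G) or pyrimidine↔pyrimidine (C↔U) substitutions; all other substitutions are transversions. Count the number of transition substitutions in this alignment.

Differing sites — 7:G/A (Ti); 9:U/C (Ti); 16:G/C (Tv); 23:U/C (Ti).
Of the 4 differences, 3 transitions and 1 transversion, so the answer is 3.

3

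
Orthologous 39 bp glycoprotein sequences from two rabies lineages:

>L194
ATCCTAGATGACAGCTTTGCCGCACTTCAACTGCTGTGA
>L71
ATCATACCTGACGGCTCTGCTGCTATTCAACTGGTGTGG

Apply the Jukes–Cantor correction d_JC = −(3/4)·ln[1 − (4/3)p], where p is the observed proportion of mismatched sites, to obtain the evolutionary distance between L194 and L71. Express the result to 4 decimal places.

0.3138

Mismatches occur at site 4 (C→A), site 7 (G→C), site 8 (A→C), site 13 (A→G), site 17 (T→C), site 21 (C→T), site 24 (A→T), site 25 (C→A), site 34 (C→G), site 39 (A→G).
p = 10/39 = 0.256410.
d = −0.75 · ln(1 − (4/3)·0.256410) = −0.75 · ln(0.658120) = −0.75 · (-0.418368) = 0.3138.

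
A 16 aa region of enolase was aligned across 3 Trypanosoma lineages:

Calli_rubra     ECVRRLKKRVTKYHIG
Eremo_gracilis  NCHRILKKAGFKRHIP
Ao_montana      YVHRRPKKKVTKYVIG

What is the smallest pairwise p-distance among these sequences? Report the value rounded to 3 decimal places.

Pairwise Hamming distances:
  Calli_rubra vs Eremo_gracilis: 8
  Calli_rubra vs Ao_montana: 6
  Eremo_gracilis vs Ao_montana: 10
The smallest is 6 mismatches, between Calli_rubra and Ao_montana; p = 6/16 = 0.375.

0.375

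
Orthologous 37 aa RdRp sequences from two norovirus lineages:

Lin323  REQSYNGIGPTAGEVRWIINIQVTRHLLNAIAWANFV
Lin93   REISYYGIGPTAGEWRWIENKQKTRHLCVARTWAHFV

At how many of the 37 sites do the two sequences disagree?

The sequences differ at positions 3 (Q/I), 6 (N/Y), 15 (V/W), 19 (I/E), 21 (I/K), 23 (V/K), 28 (L/C), 29 (N/V), 31 (I/R), 32 (A/T), 35 (N/H).
That gives 11 mismatches out of 37 aligned sites, so the Hamming distance is 11.

11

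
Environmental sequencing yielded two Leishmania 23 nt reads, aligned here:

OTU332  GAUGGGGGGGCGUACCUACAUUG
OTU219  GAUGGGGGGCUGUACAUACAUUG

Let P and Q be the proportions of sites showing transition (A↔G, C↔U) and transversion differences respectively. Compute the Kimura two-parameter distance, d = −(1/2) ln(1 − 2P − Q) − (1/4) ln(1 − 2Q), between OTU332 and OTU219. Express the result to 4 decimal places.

0.1433

Differing sites — 10:G/C (Tv); 11:C/U (Ti); 16:C/A (Tv).
Of the 3 differences, 1 transition and 2 transversions over 23 sites: P = 1/23 = 0.043478, Q = 2/23 = 0.086957.
d = −0.5·ln(0.826087) − 0.25·ln(0.826086) = −0.5·(-0.191055) − 0.25·(-0.191056) = 0.1433.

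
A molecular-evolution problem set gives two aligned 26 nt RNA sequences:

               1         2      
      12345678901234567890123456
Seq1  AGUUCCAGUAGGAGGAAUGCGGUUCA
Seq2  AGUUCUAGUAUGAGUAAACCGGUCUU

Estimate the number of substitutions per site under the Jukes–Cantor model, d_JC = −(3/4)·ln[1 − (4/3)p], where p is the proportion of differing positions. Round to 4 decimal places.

0.3961

The sequences differ at positions 6 (C/U), 11 (G/U), 15 (G/U), 18 (U/A), 19 (G/C), 24 (U/C), 25 (C/U), 26 (A/U).
p = 8/26 = 0.307692.
d = −0.75 · ln(1 − (4/3)·0.307692) = −0.75 · ln(0.589744) = −0.75 · (-0.528067) = 0.3961.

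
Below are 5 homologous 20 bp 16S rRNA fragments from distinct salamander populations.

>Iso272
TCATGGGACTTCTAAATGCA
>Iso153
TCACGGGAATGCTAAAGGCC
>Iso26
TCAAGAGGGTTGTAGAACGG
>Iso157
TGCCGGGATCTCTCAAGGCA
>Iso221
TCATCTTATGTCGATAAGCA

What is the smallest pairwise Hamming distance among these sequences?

5

Pairwise Hamming distances:
  Iso272 vs Iso153: 5
  Iso272 vs Iso26: 10
  Iso272 vs Iso157: 7
  Iso272 vs Iso221: 8
  Iso153 vs Iso26: 11
  Iso153 vs Iso157: 7
  Iso153 vs Iso221: 11
  Iso26 vs Iso157: 14
  Iso26 vs Iso221: 13
  Iso157 vs Iso221: 11
The smallest is 5, between Iso272 and Iso153.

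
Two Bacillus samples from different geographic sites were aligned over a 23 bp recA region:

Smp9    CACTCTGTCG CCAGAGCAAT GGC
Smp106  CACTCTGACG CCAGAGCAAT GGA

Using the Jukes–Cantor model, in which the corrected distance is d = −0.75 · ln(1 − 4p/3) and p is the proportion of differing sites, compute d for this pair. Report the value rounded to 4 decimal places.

0.0924

Differing sites — 8:T/A; 23:C/A.
p = 2/23 = 0.086957.
d = −0.75 · ln(1 − (4/3)·0.086957) = −0.75 · ln(0.884057) = −0.75 · (-0.123234) = 0.0924.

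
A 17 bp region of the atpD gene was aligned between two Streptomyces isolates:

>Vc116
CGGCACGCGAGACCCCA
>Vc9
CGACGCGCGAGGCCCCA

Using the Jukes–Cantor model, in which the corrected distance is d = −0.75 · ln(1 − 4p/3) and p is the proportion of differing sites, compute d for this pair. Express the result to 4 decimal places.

Differing sites — 3:G/A; 5:A/G; 12:A/G.
p = 3/17 = 0.176471.
d = −0.75 · ln(1 − (4/3)·0.176471) = −0.75 · ln(0.764705) = −0.75 · (-0.268265) = 0.2012.

0.2012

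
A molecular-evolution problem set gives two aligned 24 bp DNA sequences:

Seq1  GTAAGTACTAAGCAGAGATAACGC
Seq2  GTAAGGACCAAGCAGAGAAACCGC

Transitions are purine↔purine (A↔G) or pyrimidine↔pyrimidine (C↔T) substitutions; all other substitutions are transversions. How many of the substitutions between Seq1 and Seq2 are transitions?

1

Mismatches occur at site 6 (T↔G, transversion), site 9 (T↔C, transition), site 19 (T↔A, transversion), site 21 (A↔C, transversion).
Of the 4 differences, 1 transition and 3 transversions, so the answer is 1.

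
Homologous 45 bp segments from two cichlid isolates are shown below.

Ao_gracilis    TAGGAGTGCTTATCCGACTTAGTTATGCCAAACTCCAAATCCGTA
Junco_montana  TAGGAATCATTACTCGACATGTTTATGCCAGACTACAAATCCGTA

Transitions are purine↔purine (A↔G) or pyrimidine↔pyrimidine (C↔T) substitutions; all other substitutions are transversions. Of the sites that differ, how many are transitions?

Mismatches occur at site 6 (G→A, transition), site 8 (G→C, transversion), site 9 (C→A, transversion), site 13 (T→C, transition), site 14 (C→T, transition), site 19 (T→A, transversion), site 21 (A→G, transition), site 22 (G→T, transversion), site 31 (A→G, transition), site 35 (C→A, transversion).
Of the 10 differences, 5 transitions and 5 transversions, so the answer is 5.

5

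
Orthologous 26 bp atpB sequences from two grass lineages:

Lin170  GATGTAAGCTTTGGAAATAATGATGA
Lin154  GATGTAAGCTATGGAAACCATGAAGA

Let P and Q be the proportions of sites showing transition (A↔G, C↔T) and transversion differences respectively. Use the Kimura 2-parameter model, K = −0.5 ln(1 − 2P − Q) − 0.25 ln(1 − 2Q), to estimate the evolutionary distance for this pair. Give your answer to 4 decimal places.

Mismatches occur at site 11 (T→A, transversion), site 18 (T→C, transition), site 19 (A→C, transversion), site 24 (T→A, transversion).
Of the 4 differences, 1 transition and 3 transversions over 26 sites: P = 1/26 = 0.038462, Q = 3/26 = 0.115385.
d = −0.5·ln(0.807691) − 0.25·ln(0.769230) = −0.5·(-0.213576) − 0.25·(-0.262365) = 0.1724.

0.1724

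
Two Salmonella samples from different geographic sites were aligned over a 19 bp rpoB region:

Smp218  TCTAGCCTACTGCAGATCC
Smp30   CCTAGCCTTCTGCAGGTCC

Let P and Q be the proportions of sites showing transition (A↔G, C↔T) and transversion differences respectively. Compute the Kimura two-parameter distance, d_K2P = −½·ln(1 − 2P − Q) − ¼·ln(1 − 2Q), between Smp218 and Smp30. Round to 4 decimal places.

Mismatches occur at site 1 (T↔C, transition), site 9 (A↔T, transversion), site 16 (A↔G, transition).
Of the 3 differences, 2 transitions and 1 transversion over 19 sites: P = 2/19 = 0.105263, Q = 1/19 = 0.052632.
d = −0.5·ln(0.736842) − 0.25·ln(0.894736) = −0.5·(-0.305382) − 0.25·(-0.111227) = 0.1805.

0.1805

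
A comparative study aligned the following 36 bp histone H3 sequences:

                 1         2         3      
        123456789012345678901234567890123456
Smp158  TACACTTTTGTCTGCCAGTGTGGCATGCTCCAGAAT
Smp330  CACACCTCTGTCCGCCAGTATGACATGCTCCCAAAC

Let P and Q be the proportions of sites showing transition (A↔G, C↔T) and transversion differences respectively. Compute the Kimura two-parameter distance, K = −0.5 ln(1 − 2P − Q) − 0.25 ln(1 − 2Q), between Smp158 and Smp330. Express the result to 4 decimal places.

0.3338

Mismatches occur at site 1 (T↔C, transition), site 6 (T↔C, transition), site 8 (T↔C, transition), site 13 (T↔C, transition), site 20 (G↔A, transition), site 23 (G↔A, transition), site 32 (A↔C, transversion), site 33 (G↔A, transition), site 36 (T↔C, transition).
Of the 9 differences, 8 transitions and 1 transversion over 36 sites: P = 8/36 = 0.222222, Q = 1/36 = 0.027778.
d = −0.5·ln(0.527778) − 0.25·ln(0.944444) = −0.5·(-0.639080) − 0.25·(-0.057159) = 0.3338.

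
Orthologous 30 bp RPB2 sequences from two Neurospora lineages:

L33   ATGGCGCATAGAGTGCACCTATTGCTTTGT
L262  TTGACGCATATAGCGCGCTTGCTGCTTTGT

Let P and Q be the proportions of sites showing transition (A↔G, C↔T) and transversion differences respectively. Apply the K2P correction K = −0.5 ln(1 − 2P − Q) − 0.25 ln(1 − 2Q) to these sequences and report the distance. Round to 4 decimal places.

0.3501

The sequences differ at positions 1 (A/T, transversion), 4 (G/A, transition), 11 (G/T, transversion), 14 (T/C, transition), 17 (A/G, transition), 19 (C/T, transition), 21 (A/G, transition), 22 (T/C, transition).
Of the 8 differences, 6 transitions and 2 transversions over 30 sites: P = 6/30 = 0.200000, Q = 2/30 = 0.066667.
d = −0.5·ln(0.533333) − 0.25·ln(0.866666) = −0.5·(-0.628609) − 0.25·(-0.143102) = 0.3501.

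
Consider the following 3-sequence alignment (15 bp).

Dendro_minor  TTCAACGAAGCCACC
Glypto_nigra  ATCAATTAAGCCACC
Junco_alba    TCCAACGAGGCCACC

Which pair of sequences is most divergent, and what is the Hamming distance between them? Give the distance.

5

Pairwise Hamming distances:
  Dendro_minor vs Glypto_nigra: 3
  Dendro_minor vs Junco_alba: 2
  Glypto_nigra vs Junco_alba: 5
The largest is 5, between Glypto_nigra and Junco_alba.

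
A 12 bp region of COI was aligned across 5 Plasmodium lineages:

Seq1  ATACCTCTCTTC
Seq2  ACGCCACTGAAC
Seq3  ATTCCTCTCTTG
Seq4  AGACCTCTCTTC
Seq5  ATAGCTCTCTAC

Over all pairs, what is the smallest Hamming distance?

1

Pairwise Hamming distances:
  Seq1 vs Seq2: 6
  Seq1 vs Seq3: 2
  Seq1 vs Seq4: 1
  Seq1 vs Seq5: 2
  Seq2 vs Seq3: 7
  Seq2 vs Seq4: 6
  Seq2 vs Seq5: 6
  Seq3 vs Seq4: 3
  Seq3 vs Seq5: 4
  Seq4 vs Seq5: 3
The smallest is 1, between Seq1 and Seq4.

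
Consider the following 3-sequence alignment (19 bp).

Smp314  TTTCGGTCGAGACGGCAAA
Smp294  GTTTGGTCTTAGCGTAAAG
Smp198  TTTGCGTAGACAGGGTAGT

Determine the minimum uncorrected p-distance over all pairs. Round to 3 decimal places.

Pairwise Hamming distances:
  Smp314 vs Smp294: 9
  Smp314 vs Smp198: 8
  Smp294 vs Smp198: 13
The smallest is 8 mismatches, between Smp314 and Smp198; p = 8/19 = 0.421.

0.421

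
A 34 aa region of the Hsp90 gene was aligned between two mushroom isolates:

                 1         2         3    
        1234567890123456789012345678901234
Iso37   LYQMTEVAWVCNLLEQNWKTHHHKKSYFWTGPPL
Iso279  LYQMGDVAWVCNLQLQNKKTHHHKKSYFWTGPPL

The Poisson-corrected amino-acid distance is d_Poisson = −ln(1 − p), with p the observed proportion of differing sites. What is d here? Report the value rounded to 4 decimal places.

Differing sites — 5:T/G; 6:E/D; 14:L/Q; 15:E/L; 18:W/K.
p = 5/34 = 0.147059.
d = −ln(1 − 0.147059) = −ln(0.852941) = 0.1591.

0.1591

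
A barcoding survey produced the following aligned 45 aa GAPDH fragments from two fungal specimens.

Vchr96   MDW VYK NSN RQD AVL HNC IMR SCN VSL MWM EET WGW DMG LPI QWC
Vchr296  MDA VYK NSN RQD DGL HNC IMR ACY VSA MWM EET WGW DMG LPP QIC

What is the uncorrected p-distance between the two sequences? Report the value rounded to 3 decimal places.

The sequences differ at positions 3 (W/A), 13 (A/D), 14 (V/G), 22 (S/A), 24 (N/Y), 27 (L/A), 42 (I/P), 44 (W/I).
There are 8 differences over 45 sites, so p = 8/45 = 0.178.

0.178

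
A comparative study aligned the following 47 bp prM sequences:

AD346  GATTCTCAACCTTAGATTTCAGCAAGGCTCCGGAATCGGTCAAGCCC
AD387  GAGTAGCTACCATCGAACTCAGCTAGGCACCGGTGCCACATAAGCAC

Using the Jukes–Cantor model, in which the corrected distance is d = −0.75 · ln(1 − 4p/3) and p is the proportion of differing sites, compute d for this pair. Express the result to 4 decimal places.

Differing sites — 3:T/G; 5:C/A; 6:T/G; 8:A/T; 12:T/A; 14:A/C; 17:T/A; 18:T/C; 24:A/T; 29:T/A; 34:A/T; 35:A/G; 36:T/C; 38:G/A; 39:G/C; 40:T/A; 41:C/T; 46:C/A.
p = 18/47 = 0.382979.
d = −0.75 · ln(1 − (4/3)·0.382979) = −0.75 · ln(0.489361) = −0.75 · (-0.714655) = 0.5360.

0.5360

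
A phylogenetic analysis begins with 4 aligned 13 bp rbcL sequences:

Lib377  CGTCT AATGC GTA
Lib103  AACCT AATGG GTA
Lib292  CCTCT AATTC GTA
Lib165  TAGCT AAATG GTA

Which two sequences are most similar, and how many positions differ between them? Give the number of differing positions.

2

Pairwise Hamming distances:
  Lib377 vs Lib103: 4
  Lib377 vs Lib292: 2
  Lib377 vs Lib165: 6
  Lib103 vs Lib292: 5
  Lib103 vs Lib165: 4
  Lib292 vs Lib165: 5
The smallest is 2, between Lib377 and Lib292.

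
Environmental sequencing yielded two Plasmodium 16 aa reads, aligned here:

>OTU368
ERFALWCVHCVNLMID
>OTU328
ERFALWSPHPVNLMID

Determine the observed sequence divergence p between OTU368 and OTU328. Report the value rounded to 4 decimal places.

Mismatches occur at site 7 (C↔S), site 8 (V↔P), site 10 (C↔P).
There are 3 differences over 16 sites, so p = 3/16 = 0.1875.

0.1875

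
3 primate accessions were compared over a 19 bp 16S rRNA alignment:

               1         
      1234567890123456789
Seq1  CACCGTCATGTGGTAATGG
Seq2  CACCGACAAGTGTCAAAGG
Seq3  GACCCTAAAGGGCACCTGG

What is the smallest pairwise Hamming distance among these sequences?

5

Pairwise Hamming distances:
  Seq1 vs Seq2: 5
  Seq1 vs Seq3: 9
  Seq2 vs Seq3: 10
The smallest is 5, between Seq1 and Seq2.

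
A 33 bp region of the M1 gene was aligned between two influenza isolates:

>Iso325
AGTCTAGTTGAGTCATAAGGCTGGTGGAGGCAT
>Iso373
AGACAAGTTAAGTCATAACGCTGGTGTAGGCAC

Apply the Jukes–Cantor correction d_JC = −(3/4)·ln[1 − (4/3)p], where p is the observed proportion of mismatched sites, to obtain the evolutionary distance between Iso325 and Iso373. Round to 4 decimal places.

Differing sites — 3:T/A; 5:T/A; 10:G/A; 19:G/C; 27:G/T; 33:T/C.
p = 6/33 = 0.181818.
d = −0.75 · ln(1 − (4/3)·0.181818) = −0.75 · ln(0.757576) = −0.75 · (-0.277631) = 0.2082.

0.2082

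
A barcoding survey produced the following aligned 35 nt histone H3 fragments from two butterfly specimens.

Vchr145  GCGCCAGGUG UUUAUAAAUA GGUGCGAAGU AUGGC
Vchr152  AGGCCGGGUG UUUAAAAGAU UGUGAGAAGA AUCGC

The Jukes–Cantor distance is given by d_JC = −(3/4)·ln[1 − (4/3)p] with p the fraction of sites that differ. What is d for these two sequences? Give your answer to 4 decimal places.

The sequences differ at positions 1 (G/A), 2 (C/G), 6 (A/G), 15 (U/A), 18 (A/G), 19 (U/A), 20 (A/U), 21 (G/U), 25 (C/A), 30 (U/A), 33 (G/C).
p = 11/35 = 0.314286.
d = −0.75 · ln(1 − (4/3)·0.314286) = −0.75 · ln(0.580952) = −0.75 · (-0.543087) = 0.4073.

0.4073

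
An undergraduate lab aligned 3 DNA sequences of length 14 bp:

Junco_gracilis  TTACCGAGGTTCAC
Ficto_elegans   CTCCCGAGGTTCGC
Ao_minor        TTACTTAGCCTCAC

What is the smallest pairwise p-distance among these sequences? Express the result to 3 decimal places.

Pairwise Hamming distances:
  Junco_gracilis vs Ficto_elegans: 3
  Junco_gracilis vs Ao_minor: 4
  Ficto_elegans vs Ao_minor: 7
The smallest is 3 mismatches, between Junco_gracilis and Ficto_elegans; p = 3/14 = 0.214.

0.214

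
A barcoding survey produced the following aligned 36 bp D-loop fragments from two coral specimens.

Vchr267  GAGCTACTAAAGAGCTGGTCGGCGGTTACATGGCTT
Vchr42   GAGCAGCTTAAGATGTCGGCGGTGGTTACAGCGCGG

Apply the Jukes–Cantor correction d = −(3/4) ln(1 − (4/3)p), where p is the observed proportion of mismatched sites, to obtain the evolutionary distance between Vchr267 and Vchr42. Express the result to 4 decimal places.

0.4408

The sequences differ at positions 5 (T/A), 6 (A/G), 9 (A/T), 14 (G/T), 15 (C/G), 17 (G/C), 19 (T/G), 23 (C/T), 31 (T/G), 32 (G/C), 35 (T/G), 36 (T/G).
p = 12/36 = 0.333333.
d = −0.75 · ln(1 − (4/3)·0.333333) = −0.75 · ln(0.555556) = −0.75 · (-0.587786) = 0.4408.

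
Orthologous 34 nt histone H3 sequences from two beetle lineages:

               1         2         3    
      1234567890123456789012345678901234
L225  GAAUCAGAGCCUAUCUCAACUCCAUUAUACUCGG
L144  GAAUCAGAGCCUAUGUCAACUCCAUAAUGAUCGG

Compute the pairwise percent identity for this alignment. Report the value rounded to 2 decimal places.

88.24%

Differing sites — 15:C/G; 26:U/A; 29:A/G; 30:C/A.
30 of the 34 sites match, so the percent identity is 30/34 × 100 = 88.24%.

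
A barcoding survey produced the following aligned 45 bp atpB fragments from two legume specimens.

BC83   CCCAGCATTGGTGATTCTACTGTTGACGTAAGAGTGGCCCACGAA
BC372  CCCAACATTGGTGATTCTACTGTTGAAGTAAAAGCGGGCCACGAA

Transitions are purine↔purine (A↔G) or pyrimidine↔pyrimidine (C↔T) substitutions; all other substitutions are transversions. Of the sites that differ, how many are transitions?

The sequences differ at positions 5 (G/A, transition), 27 (C/A, transversion), 32 (G/A, transition), 35 (T/C, transition), 38 (C/G, transversion).
Of the 5 differences, 3 transitions and 2 transversions, so the answer is 3.

3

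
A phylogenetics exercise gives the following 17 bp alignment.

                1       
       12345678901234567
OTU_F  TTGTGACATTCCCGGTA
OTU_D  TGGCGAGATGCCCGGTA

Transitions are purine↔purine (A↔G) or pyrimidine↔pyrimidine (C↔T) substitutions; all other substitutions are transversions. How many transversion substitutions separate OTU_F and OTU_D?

3

Differing sites — 2:T/G (Tv); 4:T/C (Ti); 7:C/G (Tv); 10:T/G (Tv).
Of the 4 differences, 1 transition and 3 transversions, so the answer is 3.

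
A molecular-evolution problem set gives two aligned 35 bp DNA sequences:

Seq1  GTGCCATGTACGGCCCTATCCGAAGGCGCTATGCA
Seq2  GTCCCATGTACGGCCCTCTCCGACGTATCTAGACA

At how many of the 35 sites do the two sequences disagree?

8

Mismatches occur at site 3 (G→C), site 18 (A→C), site 24 (A→C), site 26 (G→T), site 27 (C→A), site 28 (G→T), site 32 (T→G), site 33 (G→A).
That gives 8 mismatches out of 35 aligned sites, so the Hamming distance is 8.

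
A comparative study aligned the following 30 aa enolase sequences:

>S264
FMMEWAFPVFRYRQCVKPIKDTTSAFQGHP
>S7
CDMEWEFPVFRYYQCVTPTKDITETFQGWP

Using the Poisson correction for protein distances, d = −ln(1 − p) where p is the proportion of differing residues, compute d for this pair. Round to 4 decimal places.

0.4055

The sequences differ at positions 1 (F/C), 2 (M/D), 6 (A/E), 13 (R/Y), 17 (K/T), 19 (I/T), 22 (T/I), 24 (S/E), 25 (A/T), 29 (H/W).
p = 10/30 = 0.333333.
d = −ln(1 − 0.333333) = −ln(0.666667) = 0.4055.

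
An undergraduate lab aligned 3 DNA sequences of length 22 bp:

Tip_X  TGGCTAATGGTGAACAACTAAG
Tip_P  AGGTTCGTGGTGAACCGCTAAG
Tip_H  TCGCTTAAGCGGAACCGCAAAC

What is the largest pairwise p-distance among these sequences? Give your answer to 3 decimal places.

0.455

Pairwise Hamming distances:
  Tip_X vs Tip_P: 6
  Tip_X vs Tip_H: 9
  Tip_P vs Tip_H: 10
The largest is 10 mismatches, between Tip_P and Tip_H; p = 10/22 = 0.455.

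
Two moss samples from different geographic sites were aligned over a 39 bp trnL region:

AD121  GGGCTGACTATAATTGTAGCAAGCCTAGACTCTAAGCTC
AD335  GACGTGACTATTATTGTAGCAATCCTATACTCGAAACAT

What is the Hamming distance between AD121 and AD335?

Differing sites — 2:G/A; 3:G/C; 4:C/G; 12:A/T; 23:G/T; 28:G/T; 33:T/G; 36:G/A; 38:T/A; 39:C/T.
That gives 10 mismatches out of 39 aligned sites, so the Hamming distance is 10.

10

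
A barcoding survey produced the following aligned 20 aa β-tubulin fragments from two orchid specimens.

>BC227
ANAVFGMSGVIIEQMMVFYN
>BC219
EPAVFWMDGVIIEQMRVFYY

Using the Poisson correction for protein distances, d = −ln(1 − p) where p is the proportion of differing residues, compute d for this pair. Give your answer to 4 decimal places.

0.3567

Differing sites — 1:A/E; 2:N/P; 6:G/W; 8:S/D; 16:M/R; 20:N/Y.
p = 6/20 = 0.300000.
d = −ln(1 − 0.300000) = −ln(0.700000) = 0.3567.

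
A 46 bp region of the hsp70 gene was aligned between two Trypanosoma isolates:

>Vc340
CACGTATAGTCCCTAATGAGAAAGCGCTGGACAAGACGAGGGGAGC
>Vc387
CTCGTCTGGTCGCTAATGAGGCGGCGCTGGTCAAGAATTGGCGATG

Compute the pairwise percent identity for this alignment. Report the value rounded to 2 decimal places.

Mismatches occur at site 2 (A/T), site 6 (A/C), site 8 (A/G), site 12 (C/G), site 21 (A/G), site 22 (A/C), site 23 (A/G), site 31 (A/T), site 37 (C/A), site 38 (G/T), site 39 (A/T), site 42 (G/C), site 45 (G/T), site 46 (C/G).
32 of the 46 sites match, so the percent identity is 32/46 × 100 = 69.57%.

69.57%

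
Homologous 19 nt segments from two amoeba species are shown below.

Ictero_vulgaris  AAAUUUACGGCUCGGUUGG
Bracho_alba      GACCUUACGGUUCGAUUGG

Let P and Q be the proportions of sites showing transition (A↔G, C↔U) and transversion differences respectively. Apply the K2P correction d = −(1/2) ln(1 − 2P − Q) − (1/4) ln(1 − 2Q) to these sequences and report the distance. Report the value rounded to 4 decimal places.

0.3487

Differing sites — 1:A/G (Ti); 3:A/C (Tv); 4:U/C (Ti); 11:C/U (Ti); 15:G/A (Ti).
Of the 5 differences, 4 transitions and 1 transversion over 19 sites: P = 4/19 = 0.210526, Q = 1/19 = 0.052632.
d = −0.5·ln(0.526316) − 0.25·ln(0.894736) = −0.5·(-0.641853) − 0.25·(-0.111227) = 0.3487.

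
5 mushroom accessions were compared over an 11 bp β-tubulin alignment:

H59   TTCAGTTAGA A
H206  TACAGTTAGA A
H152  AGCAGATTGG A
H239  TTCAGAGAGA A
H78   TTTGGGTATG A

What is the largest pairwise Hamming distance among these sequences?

7

Pairwise Hamming distances:
  H59 vs H206: 1
  H59 vs H152: 5
  H59 vs H239: 2
  H59 vs H78: 5
  H206 vs H152: 5
  H206 vs H239: 3
  H206 vs H78: 6
  H152 vs H239: 5
  H152 vs H78: 7
  H239 vs H78: 6
The largest is 7, between H152 and H78.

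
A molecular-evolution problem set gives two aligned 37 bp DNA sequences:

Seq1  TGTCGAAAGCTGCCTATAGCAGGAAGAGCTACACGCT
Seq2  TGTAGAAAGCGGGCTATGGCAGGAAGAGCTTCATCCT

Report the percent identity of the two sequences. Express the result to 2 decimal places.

Mismatches occur at site 4 (C→A), site 11 (T→G), site 13 (C→G), site 18 (A→G), site 31 (A→T), site 34 (C→T), site 35 (G→C).
30 of the 37 sites match, so the percent identity is 30/37 × 100 = 81.08%.

81.08%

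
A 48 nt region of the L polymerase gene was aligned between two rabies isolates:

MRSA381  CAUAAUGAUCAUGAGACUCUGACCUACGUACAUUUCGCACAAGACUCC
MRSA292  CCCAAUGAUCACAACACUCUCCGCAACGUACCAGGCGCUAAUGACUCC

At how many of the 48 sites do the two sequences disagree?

Mismatches occur at site 2 (A↔C), site 3 (U↔C), site 12 (U↔C), site 13 (G↔A), site 15 (G↔C), site 21 (G↔C), site 22 (A↔C), site 23 (C↔G), site 25 (U↔A), site 32 (A↔C), site 33 (U↔A), site 34 (U↔G), site 35 (U↔G), site 39 (A↔U), site 40 (C↔A), site 42 (A↔U).
That gives 16 mismatches out of 48 aligned sites, so the Hamming distance is 16.

16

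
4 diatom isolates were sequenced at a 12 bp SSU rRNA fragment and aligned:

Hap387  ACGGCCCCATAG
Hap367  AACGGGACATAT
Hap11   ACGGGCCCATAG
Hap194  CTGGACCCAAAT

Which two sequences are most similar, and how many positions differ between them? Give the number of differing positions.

1

Pairwise Hamming distances:
  Hap387 vs Hap367: 6
  Hap387 vs Hap11: 1
  Hap387 vs Hap194: 5
  Hap367 vs Hap11: 5
  Hap367 vs Hap194: 7
  Hap11 vs Hap194: 5
The smallest is 1, between Hap387 and Hap11.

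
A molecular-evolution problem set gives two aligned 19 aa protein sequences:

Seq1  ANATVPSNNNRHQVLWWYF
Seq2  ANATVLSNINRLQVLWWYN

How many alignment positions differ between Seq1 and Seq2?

4

Mismatches occur at site 6 (P→L), site 9 (N→I), site 12 (H→L), site 19 (F→N).
That gives 4 mismatches out of 19 aligned sites, so the Hamming distance is 4.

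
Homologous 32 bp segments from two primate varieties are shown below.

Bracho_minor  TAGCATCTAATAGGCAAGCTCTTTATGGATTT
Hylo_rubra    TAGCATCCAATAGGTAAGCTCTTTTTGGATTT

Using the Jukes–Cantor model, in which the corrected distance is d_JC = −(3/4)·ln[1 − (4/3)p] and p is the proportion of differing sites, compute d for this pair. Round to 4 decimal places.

Differing sites — 8:T/C; 15:C/T; 25:A/T.
p = 3/32 = 0.093750.
d = −0.75 · ln(1 − (4/3)·0.093750) = −0.75 · ln(0.875000) = −0.75 · (-0.133531) = 0.1001.

0.1001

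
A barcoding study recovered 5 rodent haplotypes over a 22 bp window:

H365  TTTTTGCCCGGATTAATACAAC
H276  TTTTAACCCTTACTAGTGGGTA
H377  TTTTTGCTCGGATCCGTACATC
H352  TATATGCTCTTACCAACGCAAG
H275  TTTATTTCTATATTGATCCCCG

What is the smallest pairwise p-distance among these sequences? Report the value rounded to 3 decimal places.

Pairwise Hamming distances:
  H365 vs H276: 11
  H365 vs H377: 5
  H365 vs H352: 10
  H365 vs H275: 11
  H276 vs H377: 12
  H276 vs H352: 12
  H276 vs H275: 14
  H377 vs H352: 11
  H377 vs H275: 14
  H352 vs H275: 13
The smallest is 5 mismatches, between H365 and H377; p = 5/22 = 0.227.

0.227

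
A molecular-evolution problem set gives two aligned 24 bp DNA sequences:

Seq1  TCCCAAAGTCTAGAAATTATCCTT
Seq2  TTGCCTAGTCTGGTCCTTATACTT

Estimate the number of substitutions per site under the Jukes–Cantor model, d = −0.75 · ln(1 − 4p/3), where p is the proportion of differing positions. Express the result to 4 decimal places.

0.5199

The sequences differ at positions 2 (C/T), 3 (C/G), 5 (A/C), 6 (A/T), 12 (A/G), 14 (A/T), 15 (A/C), 16 (A/C), 21 (C/A).
p = 9/24 = 0.375000.
d = −0.75 · ln(1 − (4/3)·0.375000) = −0.75 · ln(0.500000) = −0.75 · (-0.693147) = 0.5199.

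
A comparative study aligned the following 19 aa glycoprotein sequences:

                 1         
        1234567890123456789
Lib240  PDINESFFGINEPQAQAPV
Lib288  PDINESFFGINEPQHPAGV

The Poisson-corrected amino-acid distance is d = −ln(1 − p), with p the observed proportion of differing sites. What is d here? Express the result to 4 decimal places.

0.1719

Mismatches occur at site 15 (A→H), site 16 (Q→P), site 18 (P→G).
p = 3/19 = 0.157895.
d = −ln(1 − 0.157895) = −ln(0.842105) = 0.1719.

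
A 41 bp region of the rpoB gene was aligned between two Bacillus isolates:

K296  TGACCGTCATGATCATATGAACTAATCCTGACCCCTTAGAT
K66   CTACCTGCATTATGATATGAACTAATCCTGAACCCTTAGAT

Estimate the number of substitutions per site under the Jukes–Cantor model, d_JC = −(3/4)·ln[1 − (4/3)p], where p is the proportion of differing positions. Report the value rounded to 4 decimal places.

Differing sites — 1:T/C; 2:G/T; 6:G/T; 7:T/G; 11:G/T; 14:C/G; 32:C/A.
p = 7/41 = 0.170732.
d = −0.75 · ln(1 − (4/3)·0.170732) = −0.75 · ln(0.772357) = −0.75 · (-0.258308) = 0.1937.

0.1937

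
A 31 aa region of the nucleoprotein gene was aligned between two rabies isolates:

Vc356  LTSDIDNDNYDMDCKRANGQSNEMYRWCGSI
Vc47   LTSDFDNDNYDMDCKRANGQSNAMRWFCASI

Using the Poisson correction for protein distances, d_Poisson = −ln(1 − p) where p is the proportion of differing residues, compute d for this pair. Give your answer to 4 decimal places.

0.2151

Mismatches occur at site 5 (I/F), site 23 (E/A), site 25 (Y/R), site 26 (R/W), site 27 (W/F), site 29 (G/A).
p = 6/31 = 0.193548.
d = −ln(1 − 0.193548) = −ln(0.806452) = 0.2151.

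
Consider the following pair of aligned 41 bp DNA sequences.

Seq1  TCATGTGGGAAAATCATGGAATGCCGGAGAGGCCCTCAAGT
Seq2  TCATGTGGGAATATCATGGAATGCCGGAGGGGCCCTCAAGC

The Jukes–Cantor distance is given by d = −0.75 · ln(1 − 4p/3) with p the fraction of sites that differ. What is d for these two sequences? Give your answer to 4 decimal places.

The sequences differ at positions 12 (A/T), 30 (A/G), 41 (T/C).
p = 3/41 = 0.073171.
d = −0.75 · ln(1 − (4/3)·0.073171) = −0.75 · ln(0.902439) = −0.75 · (-0.102654) = 0.0770.

0.0770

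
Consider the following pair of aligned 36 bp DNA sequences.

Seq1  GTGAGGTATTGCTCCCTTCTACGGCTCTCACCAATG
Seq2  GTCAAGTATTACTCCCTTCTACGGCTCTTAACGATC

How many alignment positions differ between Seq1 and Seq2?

Mismatches occur at site 3 (G↔C), site 5 (G↔A), site 11 (G↔A), site 29 (C↔T), site 31 (C↔A), site 33 (A↔G), site 36 (G↔C).
That gives 7 mismatches out of 36 aligned sites, so the Hamming distance is 7.

7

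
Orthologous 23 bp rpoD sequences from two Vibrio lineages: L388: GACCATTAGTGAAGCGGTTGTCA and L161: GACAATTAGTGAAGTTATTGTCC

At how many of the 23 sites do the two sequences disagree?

5

Differing sites — 4:C/A; 15:C/T; 16:G/T; 17:G/A; 23:A/C.
That gives 5 mismatches out of 23 aligned sites, so the Hamming distance is 5.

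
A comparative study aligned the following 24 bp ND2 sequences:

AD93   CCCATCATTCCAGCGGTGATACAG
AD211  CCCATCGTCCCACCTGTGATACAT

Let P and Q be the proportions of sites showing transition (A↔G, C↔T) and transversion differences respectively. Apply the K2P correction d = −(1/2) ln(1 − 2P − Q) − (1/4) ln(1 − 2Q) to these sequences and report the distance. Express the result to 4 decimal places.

Mismatches occur at site 7 (A↔G, transition), site 9 (T↔C, transition), site 13 (G↔C, transversion), site 15 (G↔T, transversion), site 24 (G↔T, transversion).
Of the 5 differences, 2 transitions and 3 transversions over 24 sites: P = 2/24 = 0.083333, Q = 3/24 = 0.125000.
d = −0.5·ln(0.708334) − 0.25·ln(0.750000) = −0.5·(-0.344840) − 0.25·(-0.287682) = 0.2443.

0.2443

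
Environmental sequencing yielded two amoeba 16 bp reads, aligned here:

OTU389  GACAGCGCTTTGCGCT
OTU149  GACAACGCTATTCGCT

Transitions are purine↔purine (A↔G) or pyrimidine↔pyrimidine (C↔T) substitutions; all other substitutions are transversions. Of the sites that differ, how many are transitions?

1

The sequences differ at positions 5 (G/A, transition), 10 (T/A, transversion), 12 (G/T, transversion).
Of the 3 differences, 1 transition and 2 transversions, so the answer is 1.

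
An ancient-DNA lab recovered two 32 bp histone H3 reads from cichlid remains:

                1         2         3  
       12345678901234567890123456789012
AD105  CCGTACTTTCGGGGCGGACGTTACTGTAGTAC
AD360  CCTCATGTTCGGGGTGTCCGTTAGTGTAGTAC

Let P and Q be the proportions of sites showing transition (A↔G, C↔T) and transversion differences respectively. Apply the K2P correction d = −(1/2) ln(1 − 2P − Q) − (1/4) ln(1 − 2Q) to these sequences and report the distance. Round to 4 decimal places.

0.3043

Mismatches occur at site 3 (G→T, transversion), site 4 (T→C, transition), site 6 (C→T, transition), site 7 (T→G, transversion), site 15 (C→T, transition), site 17 (G→T, transversion), site 18 (A→C, transversion), site 24 (C→G, transversion).
Of the 8 differences, 3 transitions and 5 transversions over 32 sites: P = 3/32 = 0.093750, Q = 5/32 = 0.156250.
d = −0.5·ln(0.656250) − 0.25·ln(0.687500) = −0.5·(-0.421213) − 0.25·(-0.374693) = 0.3043.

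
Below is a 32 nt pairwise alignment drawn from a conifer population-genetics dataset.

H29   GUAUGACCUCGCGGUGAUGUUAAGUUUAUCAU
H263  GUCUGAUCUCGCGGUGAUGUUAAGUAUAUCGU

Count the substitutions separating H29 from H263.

4

Differing sites — 3:A/C; 7:C/U; 26:U/A; 31:A/G.
That gives 4 mismatches out of 32 aligned sites, so the Hamming distance is 4.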